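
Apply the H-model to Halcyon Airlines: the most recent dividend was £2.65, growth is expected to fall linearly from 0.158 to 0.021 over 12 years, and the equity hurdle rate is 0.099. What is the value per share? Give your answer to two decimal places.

H-model: P₀ = D₀[(1+g_L) + H(g_S−g_L)]/(r−g_L), with H = 12/2 = 6.
P₀ = 2.65 × [(1+0.021) + 6×(0.158−0.021)] / (0.099−0.021)
   = 2.65 × 1.8430 / 0.078 = 62.6147

£62.61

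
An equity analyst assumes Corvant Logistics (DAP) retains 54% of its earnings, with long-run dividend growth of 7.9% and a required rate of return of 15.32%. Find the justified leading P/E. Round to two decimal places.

6.20

Payout ratio b = 1 − 0.54 = 0.46.
Justified leading P/E = b/(r−g) = 0.46/(0.1532−0.079) = 6.1995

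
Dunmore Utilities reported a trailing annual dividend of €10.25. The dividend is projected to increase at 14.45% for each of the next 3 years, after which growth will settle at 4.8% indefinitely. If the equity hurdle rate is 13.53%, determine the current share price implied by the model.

Two-stage DDM. Project D₁…D_3 at 0.1445, terminal growth 0.048, discount at r = 0.1353.
D_1 = 11.7311
D_2 = 13.4263
D_3 = 15.3664
Terminal value at t=3: TV = D_4/(r−g) = 16.1040/(0.1353−0.048) = 184.4668
P₀ = 11.7311/(1+0.1353)^1 + 13.4263/(1+0.1353)^2 + 15.3664/(1+0.1353)^3 + 184.4668/(1+0.1353)^3 = 157.3137

€157.31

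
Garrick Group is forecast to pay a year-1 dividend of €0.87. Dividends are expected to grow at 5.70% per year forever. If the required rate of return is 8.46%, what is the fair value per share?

€31.52

Gordon growth model: P₀ = D₁/(r − g), with D₁ = 0.87 given directly.
P₀ = 0.8700 / (0.0846 − 0.057) = 0.8700 / 0.0276 = 31.5217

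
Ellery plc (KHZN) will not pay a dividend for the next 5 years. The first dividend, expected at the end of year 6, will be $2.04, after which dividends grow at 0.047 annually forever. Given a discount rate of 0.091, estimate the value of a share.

$30.00

Deferred-dividend DDM. At t=5 the remaining stream is a growing perpetuity with first payment D_6 = 2.04.
V_5 = D_6/(r−g) = 2.04/(0.091−0.047) = 46.3636
P₀ = V_5/(1+r)^5 = 46.3636/(1+0.091)^5 = 29.9953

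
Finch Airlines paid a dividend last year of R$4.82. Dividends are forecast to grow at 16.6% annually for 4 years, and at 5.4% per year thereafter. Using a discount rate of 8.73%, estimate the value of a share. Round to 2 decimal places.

Two-stage DDM. Project D₁…D_4 at 0.166, terminal growth 0.054, discount at r = 0.0873.
D_1 = 5.6201
D_2 = 6.5531
D_3 = 7.6409
D_4 = 8.9093
Terminal value at t=4: TV = D_5/(r−g) = 9.3904/(0.0873−0.054) = 281.9925
P₀ = 5.6201/(1+0.0873)^1 + 6.5531/(1+0.0873)^2 + 7.6409/(1+0.0873)^3 + 8.9093/(1+0.0873)^4 + 281.9925/(1+0.0873)^4 = 224.7929

R$224.79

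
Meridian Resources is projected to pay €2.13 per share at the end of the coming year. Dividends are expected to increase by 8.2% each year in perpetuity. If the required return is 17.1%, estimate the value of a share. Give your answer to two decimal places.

€23.93

Gordon growth model: P₀ = D₁/(r − g), with D₁ = 2.13 given directly.
P₀ = 2.1300 / (0.171 − 0.082) = 2.1300 / 0.089 = 23.9326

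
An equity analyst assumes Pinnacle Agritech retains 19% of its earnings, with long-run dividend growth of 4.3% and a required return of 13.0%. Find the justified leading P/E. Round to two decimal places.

Payout ratio b = 1 − 0.19 = 0.81.
Justified leading P/E = b/(r−g) = 0.81/(0.13−0.043) = 9.3103

9.31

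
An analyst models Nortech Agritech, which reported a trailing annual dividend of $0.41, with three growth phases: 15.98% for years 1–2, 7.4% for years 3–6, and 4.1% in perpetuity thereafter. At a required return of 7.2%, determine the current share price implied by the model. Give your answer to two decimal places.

$19.09

Three-stage DDM. Project D₁…D_6; terminal Gordon value at t=6 with g = 0.041; discount at r = 0.072.
D_1 = 0.4755
D_2 = 0.5515
D_3 = 0.5923
D_4 = 0.6361
D_5 = 0.6832
D_6 = 0.7338
TV_6 = 0.7639/(0.072−0.041) = 24.6409
P₀ = Σ Dₜ/(1+r)ᵗ + TV_6/(1+r)^6 = 19.0884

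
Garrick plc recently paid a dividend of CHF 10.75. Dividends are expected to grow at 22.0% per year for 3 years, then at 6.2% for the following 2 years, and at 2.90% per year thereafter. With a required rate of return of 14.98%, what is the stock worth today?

CHF 152.49

Three-stage DDM. Project D₁…D_5; terminal Gordon value at t=5 with g = 0.029; discount at r = 0.1498.
D_1 = 13.1150
D_2 = 16.0003
D_3 = 19.5204
D_4 = 20.7306
D_5 = 22.0159
TV_5 = 22.6544/(0.1498−0.029) = 187.5363
P₀ = Σ Dₜ/(1+r)ᵗ + TV_5/(1+r)^5 = 152.4869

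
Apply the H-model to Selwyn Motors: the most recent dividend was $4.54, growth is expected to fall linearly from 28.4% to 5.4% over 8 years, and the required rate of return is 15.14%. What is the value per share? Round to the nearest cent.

$92.01

H-model: P₀ = D₀[(1+g_L) + H(g_S−g_L)]/(r−g_L), with H = 8/2 = 4.
P₀ = 4.54 × [(1+0.054) + 4×(0.284−0.054)] / (0.1514−0.054)
   = 4.54 × 1.9740 / 0.0974 = 92.0119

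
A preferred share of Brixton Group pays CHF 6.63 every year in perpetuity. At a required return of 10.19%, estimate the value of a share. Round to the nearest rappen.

Zero-growth DDM (perpetuity): P₀ = D/r = 6.63 / 0.1019 = 65.0638

CHF 65.06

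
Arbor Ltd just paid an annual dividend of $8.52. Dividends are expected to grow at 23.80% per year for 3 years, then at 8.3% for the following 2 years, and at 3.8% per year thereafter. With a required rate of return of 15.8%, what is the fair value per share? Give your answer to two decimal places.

Three-stage DDM. Project D₁…D_5; terminal Gordon value at t=5 with g = 0.038; discount at r = 0.158.
D_1 = 10.5478
D_2 = 13.0581
D_3 = 16.1660
D_4 = 17.5077
D_5 = 18.9609
TV_5 = 19.6814/(0.158−0.038) = 164.0116
P₀ = Σ Dₜ/(1+r)ᵗ + TV_5/(1+r)^5 = 126.8639

$126.86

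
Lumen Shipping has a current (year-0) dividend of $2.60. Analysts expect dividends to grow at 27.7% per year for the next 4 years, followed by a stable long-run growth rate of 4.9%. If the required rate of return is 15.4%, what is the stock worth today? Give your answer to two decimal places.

Two-stage DDM. Project D₁…D_4 at 0.277, terminal growth 0.049, discount at r = 0.154.
D_1 = 3.3202
D_2 = 4.2399
D_3 = 5.4143
D_4 = 6.9141
Terminal value at t=4: TV = D_5/(r−g) = 7.2529/(0.154−0.049) = 69.0754
P₀ = 3.3202/(1+0.154)^1 + 4.2399/(1+0.154)^2 + 5.4143/(1+0.154)^3 + 6.9141/(1+0.154)^4 + 69.0754/(1+0.154)^4 = 52.4320

$52.43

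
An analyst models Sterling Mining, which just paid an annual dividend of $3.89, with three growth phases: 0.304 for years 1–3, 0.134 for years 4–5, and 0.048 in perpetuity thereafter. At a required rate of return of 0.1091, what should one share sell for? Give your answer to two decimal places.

Three-stage DDM. Project D₁…D_5; terminal Gordon value at t=5 with g = 0.048; discount at r = 0.1091.
D_1 = 5.0726
D_2 = 6.6146
D_3 = 8.6255
D_4 = 9.7813
D_5 = 11.0920
TV_5 = 11.6244/(0.1091−0.048) = 190.2517
P₀ = Σ Dₜ/(1+r)ᵗ + TV_5/(1+r)^5 = 142.7105

$142.71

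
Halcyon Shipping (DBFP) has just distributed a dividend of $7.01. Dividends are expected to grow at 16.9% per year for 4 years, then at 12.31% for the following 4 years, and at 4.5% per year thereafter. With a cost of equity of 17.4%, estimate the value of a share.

Three-stage DDM. Project D₁…D_8; terminal Gordon value at t=8 with g = 0.045; discount at r = 0.174.
D_1 = 8.1947
D_2 = 9.5796
D_3 = 11.1985
D_4 = 13.0911
D_5 = 14.7026
D_6 = 16.5125
D_7 = 18.5452
D_8 = 20.8281
TV_8 = 21.7654/(0.174−0.045) = 168.7238
P₀ = Σ Dₜ/(1+r)ᵗ + TV_8/(1+r)^8 = 99.2024

$99.20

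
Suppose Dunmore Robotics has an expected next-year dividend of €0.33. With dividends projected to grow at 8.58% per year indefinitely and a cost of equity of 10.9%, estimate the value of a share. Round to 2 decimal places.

€14.22

Gordon growth model: P₀ = D₁/(r − g), with D₁ = 0.33 given directly.
P₀ = 0.3300 / (0.109 − 0.0858) = 0.3300 / 0.0232 = 14.2241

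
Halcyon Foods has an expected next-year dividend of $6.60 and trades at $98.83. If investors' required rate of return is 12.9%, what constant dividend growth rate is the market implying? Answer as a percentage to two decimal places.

From P₀ = D₁/(r − g), the implied growth is g = r − D₁/P₀.
g = 0.129 − 6.60/98.83 = 0.129 − 0.06678 = 0.06222

6.22%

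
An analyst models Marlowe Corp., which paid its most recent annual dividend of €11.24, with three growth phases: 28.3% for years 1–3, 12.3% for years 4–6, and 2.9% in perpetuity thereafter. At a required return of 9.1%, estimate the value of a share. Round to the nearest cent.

Three-stage DDM. Project D₁…D_6; terminal Gordon value at t=6 with g = 0.029; discount at r = 0.091.
D_1 = 14.4209
D_2 = 18.5020
D_3 = 23.7381
D_4 = 26.6579
D_5 = 29.9368
D_6 = 33.6191
TV_6 = 34.5940/(0.091−0.029) = 557.9679
P₀ = Σ Dₜ/(1+r)ᵗ + TV_6/(1+r)^6 = 436.0345

€436.03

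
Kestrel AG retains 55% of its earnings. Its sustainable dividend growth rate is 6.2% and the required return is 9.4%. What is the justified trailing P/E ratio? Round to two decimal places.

14.93

Payout ratio b = 1 − 0.55 = 0.45.
Justified trailing P/E = b(1+g)/(r−g) = 0.45×(1+0.062)/(0.094−0.062) = 14.9344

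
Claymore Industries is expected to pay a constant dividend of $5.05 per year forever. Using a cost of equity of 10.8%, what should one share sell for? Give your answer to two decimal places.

Zero-growth DDM (perpetuity): P₀ = D/r = 5.05 / 0.108 = 46.7593

$46.76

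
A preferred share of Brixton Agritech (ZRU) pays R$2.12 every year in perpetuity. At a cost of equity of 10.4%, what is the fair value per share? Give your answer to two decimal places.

R$20.38

Zero-growth DDM (perpetuity): P₀ = D/r = 2.12 / 0.104 = 20.3846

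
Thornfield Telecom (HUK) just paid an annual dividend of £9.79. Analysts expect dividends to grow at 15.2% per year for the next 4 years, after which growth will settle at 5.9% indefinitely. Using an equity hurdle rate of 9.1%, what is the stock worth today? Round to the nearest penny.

£447.70

Two-stage DDM. Project D₁…D_4 at 0.152, terminal growth 0.059, discount at r = 0.091.
D_1 = 11.2781
D_2 = 12.9923
D_3 = 14.9672
D_4 = 17.2422
Terminal value at t=4: TV = D_5/(r−g) = 18.2595/(0.091−0.059) = 570.6090
P₀ = 11.2781/(1+0.091)^1 + 12.9923/(1+0.091)^2 + 14.9672/(1+0.091)^3 + 17.2422/(1+0.091)^4 + 570.6090/(1+0.091)^4 = 447.7022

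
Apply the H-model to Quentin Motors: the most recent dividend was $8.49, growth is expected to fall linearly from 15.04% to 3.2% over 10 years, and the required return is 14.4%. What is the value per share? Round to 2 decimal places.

$123.10

H-model: P₀ = D₀[(1+g_L) + H(g_S−g_L)]/(r−g_L), with H = 10/2 = 5.
P₀ = 8.49 × [(1+0.032) + 5×(0.1504−0.032)] / (0.144−0.032)
   = 8.49 × 1.6240 / 0.112 = 123.1050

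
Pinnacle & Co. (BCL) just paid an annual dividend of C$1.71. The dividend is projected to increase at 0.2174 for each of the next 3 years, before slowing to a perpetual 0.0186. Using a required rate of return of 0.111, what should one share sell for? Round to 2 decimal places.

C$30.98

Two-stage DDM. Project D₁…D_3 at 0.2174, terminal growth 0.0186, discount at r = 0.111.
D_1 = 2.0818
D_2 = 2.5343
D_3 = 3.0853
Terminal value at t=3: TV = D_4/(r−g) = 3.1427/(0.111−0.0186) = 34.0117
P₀ = 2.0818/(1+0.111)^1 + 2.5343/(1+0.111)^2 + 3.0853/(1+0.111)^3 + 34.0117/(1+0.111)^3 = 30.9788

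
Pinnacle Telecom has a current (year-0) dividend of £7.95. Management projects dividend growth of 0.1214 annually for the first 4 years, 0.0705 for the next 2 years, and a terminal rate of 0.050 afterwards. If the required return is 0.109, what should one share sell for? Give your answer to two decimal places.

£186.29

Three-stage DDM. Project D₁…D_6; terminal Gordon value at t=6 with g = 0.05; discount at r = 0.109.
D_1 = 8.9151
D_2 = 9.9974
D_3 = 11.2111
D_4 = 12.5721
D_5 = 13.4585
D_6 = 14.4073
TV_6 = 15.1277/(0.109−0.05) = 256.4011
P₀ = Σ Dₜ/(1+r)ᵗ + TV_6/(1+r)^6 = 186.2923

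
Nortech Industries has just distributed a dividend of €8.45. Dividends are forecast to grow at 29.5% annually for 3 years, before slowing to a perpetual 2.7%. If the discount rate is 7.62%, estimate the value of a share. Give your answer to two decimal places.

Two-stage DDM. Project D₁…D_3 at 0.295, terminal growth 0.027, discount at r = 0.0762.
D_1 = 10.9427
D_2 = 14.1709
D_3 = 18.3513
Terminal value at t=3: TV = D_4/(r−g) = 18.8467/(0.0762−0.027) = 383.0640
P₀ = 10.9427/(1+0.0762)^1 + 14.1709/(1+0.0762)^2 + 18.3513/(1+0.0762)^3 + 383.0640/(1+0.0762)^3 = 344.4469

€344.45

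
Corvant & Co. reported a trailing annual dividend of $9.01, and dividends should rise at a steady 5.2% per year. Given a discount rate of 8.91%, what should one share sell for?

Gordon growth model: P₀ = D₁/(r − g). D₁ = 9.01 × (1 + 0.052) = 9.4785.
P₀ = 9.4785 / (0.0891 − 0.052) = 9.4785 / 0.0371 = 255.4857

$255.49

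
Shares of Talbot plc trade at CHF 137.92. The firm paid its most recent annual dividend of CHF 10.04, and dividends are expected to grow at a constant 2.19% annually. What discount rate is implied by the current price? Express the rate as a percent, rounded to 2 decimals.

Rearranging the constant-growth DDM: r = D₁/P₀ + g.
D₁ = 10.04 × (1 + 0.0219) = 10.2599.
r = 10.2599 / 137.92 + 0.0219 = 0.07439 + 0.0219 = 0.09629

9.63%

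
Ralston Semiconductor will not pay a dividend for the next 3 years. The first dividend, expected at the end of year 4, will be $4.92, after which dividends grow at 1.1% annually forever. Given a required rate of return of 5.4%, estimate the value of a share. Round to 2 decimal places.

$97.72

Deferred-dividend DDM. At t=3 the remaining stream is a growing perpetuity with first payment D_4 = 4.92.
V_3 = D_4/(r−g) = 4.92/(0.054−0.011) = 114.4186
P₀ = V_3/(1+r)^3 = 114.4186/(1+0.054)^3 = 97.7181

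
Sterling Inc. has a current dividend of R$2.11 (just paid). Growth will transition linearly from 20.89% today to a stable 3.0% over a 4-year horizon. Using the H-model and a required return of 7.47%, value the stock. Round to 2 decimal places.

H-model: P₀ = D₀[(1+g_L) + H(g_S−g_L)]/(r−g_L), with H = 4/2 = 2.
P₀ = 2.11 × [(1+0.03) + 2×(0.2089−0.03)] / (0.0747−0.03)
   = 2.11 × 1.3878 / 0.0447 = 65.5091

R$65.51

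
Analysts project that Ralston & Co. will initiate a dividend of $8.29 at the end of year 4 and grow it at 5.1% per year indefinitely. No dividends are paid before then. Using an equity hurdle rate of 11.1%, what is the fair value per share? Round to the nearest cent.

Deferred-dividend DDM. At t=3 the remaining stream is a growing perpetuity with first payment D_4 = 8.29.
V_3 = D_4/(r−g) = 8.29/(0.111−0.051) = 138.1667
P₀ = V_3/(1+r)^3 = 138.1667/(1+0.111)^3 = 100.7537

$100.75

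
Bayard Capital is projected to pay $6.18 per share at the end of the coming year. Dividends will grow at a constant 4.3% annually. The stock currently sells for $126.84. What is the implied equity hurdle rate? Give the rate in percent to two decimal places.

9.17%

Rearranging the constant-growth DDM: r = D₁/P₀ + g.
r = 6.1800 / 126.84 + 0.043 = 0.04872 + 0.043 = 0.09172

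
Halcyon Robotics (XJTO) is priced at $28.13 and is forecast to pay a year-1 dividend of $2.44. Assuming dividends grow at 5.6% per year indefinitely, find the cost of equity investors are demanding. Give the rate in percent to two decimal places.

14.27%

Rearranging the constant-growth DDM: r = D₁/P₀ + g.
r = 2.4400 / 28.13 + 0.056 = 0.08674 + 0.056 = 0.14274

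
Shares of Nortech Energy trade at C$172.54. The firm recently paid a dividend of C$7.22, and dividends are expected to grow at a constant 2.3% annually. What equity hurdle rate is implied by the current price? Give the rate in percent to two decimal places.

6.58%

Rearranging the constant-growth DDM: r = D₁/P₀ + g.
D₁ = 7.22 × (1 + 0.023) = 7.3861.
r = 7.3861 / 172.54 + 0.023 = 0.04281 + 0.023 = 0.06581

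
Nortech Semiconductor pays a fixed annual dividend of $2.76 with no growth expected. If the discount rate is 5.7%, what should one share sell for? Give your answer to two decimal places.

$48.42

Zero-growth DDM (perpetuity): P₀ = D/r = 2.76 / 0.057 = 48.4211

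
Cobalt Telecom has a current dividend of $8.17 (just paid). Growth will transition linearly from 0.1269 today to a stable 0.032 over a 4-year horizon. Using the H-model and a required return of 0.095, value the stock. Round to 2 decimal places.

H-model: P₀ = D₀[(1+g_L) + H(g_S−g_L)]/(r−g_L), with H = 4/2 = 2.
P₀ = 8.17 × [(1+0.032) + 2×(0.1269−0.032)] / (0.095−0.032)
   = 8.17 × 1.2218 / 0.063 = 158.4461

$158.45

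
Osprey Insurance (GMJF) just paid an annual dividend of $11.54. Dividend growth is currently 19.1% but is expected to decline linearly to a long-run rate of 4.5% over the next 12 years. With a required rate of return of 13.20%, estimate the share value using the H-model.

H-model: P₀ = D₀[(1+g_L) + H(g_S−g_L)]/(r−g_L), with H = 12/2 = 6.
P₀ = 11.54 × [(1+0.045) + 6×(0.191−0.045)] / (0.132−0.045)
   = 11.54 × 1.9210 / 0.087 = 254.8085

$254.81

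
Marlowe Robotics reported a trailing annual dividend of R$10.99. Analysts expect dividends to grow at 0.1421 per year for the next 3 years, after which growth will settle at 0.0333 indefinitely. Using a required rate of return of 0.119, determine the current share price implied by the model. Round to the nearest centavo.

Two-stage DDM. Project D₁…D_3 at 0.1421, terminal growth 0.0333, discount at r = 0.119.
D_1 = 12.5517
D_2 = 14.3353
D_3 = 16.3723
Terminal value at t=3: TV = D_4/(r−g) = 16.9175/(0.119−0.0333) = 197.4039
P₀ = 12.5517/(1+0.119)^1 + 14.3353/(1+0.119)^2 + 16.3723/(1+0.119)^3 + 197.4039/(1+0.119)^3 = 175.2353

R$175.24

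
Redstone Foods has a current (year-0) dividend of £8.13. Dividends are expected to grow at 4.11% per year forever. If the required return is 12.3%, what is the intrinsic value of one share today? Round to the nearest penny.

Gordon growth model: P₀ = D₁/(r − g). D₁ = 8.13 × (1 + 0.0411) = 8.4641.
P₀ = 8.4641 / (0.123 − 0.0411) = 8.4641 / 0.0819 = 103.3473

£103.35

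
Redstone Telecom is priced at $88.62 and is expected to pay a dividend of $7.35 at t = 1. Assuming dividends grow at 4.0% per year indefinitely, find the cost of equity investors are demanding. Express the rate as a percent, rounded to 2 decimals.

Rearranging the constant-growth DDM: r = D₁/P₀ + g.
r = 7.3500 / 88.62 + 0.04 = 0.08294 + 0.04 = 0.12294

12.29%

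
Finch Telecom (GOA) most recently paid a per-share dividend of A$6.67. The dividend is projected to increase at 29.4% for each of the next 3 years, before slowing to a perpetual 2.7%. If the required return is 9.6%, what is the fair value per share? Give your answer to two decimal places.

Two-stage DDM. Project D₁…D_3 at 0.294, terminal growth 0.027, discount at r = 0.096.
D_1 = 8.6310
D_2 = 11.1685
D_3 = 14.4520
Terminal value at t=3: TV = D_4/(r−g) = 14.8422/(0.096−0.027) = 215.1048
P₀ = 8.6310/(1+0.096)^1 + 11.1685/(1+0.096)^2 + 14.4520/(1+0.096)^3 + 215.1048/(1+0.096)^3 = 191.5373

A$191.54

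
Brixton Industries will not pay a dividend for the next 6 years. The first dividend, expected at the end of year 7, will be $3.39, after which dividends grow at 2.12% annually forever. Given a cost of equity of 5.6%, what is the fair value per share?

$70.25

Deferred-dividend DDM. At t=6 the remaining stream is a growing perpetuity with first payment D_7 = 3.39.
V_6 = D_7/(r−g) = 3.39/(0.056−0.0212) = 97.4138
P₀ = V_6/(1+r)^6 = 97.4138/(1+0.056)^6 = 70.2485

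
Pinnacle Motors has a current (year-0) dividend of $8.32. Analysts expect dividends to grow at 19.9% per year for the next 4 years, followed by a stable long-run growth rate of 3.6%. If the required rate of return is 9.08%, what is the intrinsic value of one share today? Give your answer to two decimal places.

$272.01

Two-stage DDM. Project D₁…D_4 at 0.199, terminal growth 0.036, discount at r = 0.0908.
D_1 = 9.9757
D_2 = 11.9608
D_3 = 14.3410
D_4 = 17.1949
Terminal value at t=4: TV = D_5/(r−g) = 17.8139/(0.0908−0.036) = 325.0718
P₀ = 9.9757/(1+0.0908)^1 + 11.9608/(1+0.0908)^2 + 14.3410/(1+0.0908)^3 + 17.1949/(1+0.0908)^4 + 325.0718/(1+0.0908)^4 = 272.0071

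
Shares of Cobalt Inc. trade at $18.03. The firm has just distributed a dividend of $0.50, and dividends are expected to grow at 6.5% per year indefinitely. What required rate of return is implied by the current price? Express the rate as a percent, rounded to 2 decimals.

9.45%

Rearranging the constant-growth DDM: r = D₁/P₀ + g.
D₁ = 0.50 × (1 + 0.065) = 0.5325.
r = 0.5325 / 18.03 + 0.065 = 0.02953 + 0.065 = 0.09453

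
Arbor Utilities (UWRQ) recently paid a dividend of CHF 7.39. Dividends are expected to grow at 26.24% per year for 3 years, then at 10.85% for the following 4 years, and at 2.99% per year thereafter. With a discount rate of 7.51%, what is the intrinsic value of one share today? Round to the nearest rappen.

Three-stage DDM. Project D₁…D_7; terminal Gordon value at t=7 with g = 0.0299; discount at r = 0.0751.
D_1 = 9.3291
D_2 = 11.7771
D_3 = 14.8674
D_4 = 16.4805
D_5 = 18.2687
D_6 = 20.2508
D_7 = 22.4480
TV_7 = 23.1192/(0.0751−0.0299) = 511.4872
P₀ = Σ Dₜ/(1+r)ᵗ + TV_7/(1+r)^7 = 390.6234

CHF 390.62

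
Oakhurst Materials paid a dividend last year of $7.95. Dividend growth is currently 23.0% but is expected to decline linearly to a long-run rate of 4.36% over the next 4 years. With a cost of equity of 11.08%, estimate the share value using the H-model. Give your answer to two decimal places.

$167.57

H-model: P₀ = D₀[(1+g_L) + H(g_S−g_L)]/(r−g_L), with H = 4/2 = 2.
P₀ = 7.95 × [(1+0.0436) + 2×(0.23−0.0436)] / (0.1108−0.0436)
   = 7.95 × 1.4164 / 0.0672 = 167.5652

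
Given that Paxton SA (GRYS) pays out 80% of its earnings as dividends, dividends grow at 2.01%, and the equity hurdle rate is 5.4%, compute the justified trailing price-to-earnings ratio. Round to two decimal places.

24.07

Justified trailing P/E = b(1+g)/(r−g) = 0.80×(1+0.0201)/(0.054−0.0201) = 24.0732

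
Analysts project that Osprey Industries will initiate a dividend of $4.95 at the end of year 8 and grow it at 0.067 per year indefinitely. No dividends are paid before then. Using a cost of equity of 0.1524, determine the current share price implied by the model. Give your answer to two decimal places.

Deferred-dividend DDM. At t=7 the remaining stream is a growing perpetuity with first payment D_8 = 4.95.
V_7 = D_8/(r−g) = 4.95/(0.1524−0.067) = 57.9625
P₀ = V_7/(1+r)^7 = 57.9625/(1+0.1524)^7 = 21.4746

$21.47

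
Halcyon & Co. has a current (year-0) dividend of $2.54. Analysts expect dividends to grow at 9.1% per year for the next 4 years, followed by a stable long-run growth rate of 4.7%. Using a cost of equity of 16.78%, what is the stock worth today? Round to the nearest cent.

Two-stage DDM. Project D₁…D_4 at 0.091, terminal growth 0.047, discount at r = 0.1678.
D_1 = 2.7711
D_2 = 3.0233
D_3 = 3.2984
D_4 = 3.5986
Terminal value at t=4: TV = D_5/(r−g) = 3.7677/(0.1678−0.047) = 31.1898
P₀ = 2.7711/(1+0.1678)^1 + 3.0233/(1+0.1678)^2 + 3.2984/(1+0.1678)^3 + 3.5986/(1+0.1678)^4 + 31.1898/(1+0.1678)^4 = 25.3661

$25.37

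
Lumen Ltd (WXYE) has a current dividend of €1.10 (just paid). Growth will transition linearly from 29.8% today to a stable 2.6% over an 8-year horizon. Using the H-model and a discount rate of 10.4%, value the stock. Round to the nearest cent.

€29.81

H-model: P₀ = D₀[(1+g_L) + H(g_S−g_L)]/(r−g_L), with H = 8/2 = 4.
P₀ = 1.10 × [(1+0.026) + 4×(0.298−0.026)] / (0.104−0.026)
   = 1.10 × 2.1140 / 0.078 = 29.8128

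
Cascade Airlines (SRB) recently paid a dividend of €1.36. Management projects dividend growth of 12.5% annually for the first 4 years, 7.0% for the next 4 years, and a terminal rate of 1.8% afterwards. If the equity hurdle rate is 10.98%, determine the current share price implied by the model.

€24.64

Three-stage DDM. Project D₁…D_8; terminal Gordon value at t=8 with g = 0.018; discount at r = 0.1098.
D_1 = 1.5300
D_2 = 1.7212
D_3 = 1.9364
D_4 = 2.1785
D_5 = 2.3309
D_6 = 2.4941
D_7 = 2.6687
D_8 = 2.8555
TV_8 = 2.9069/(0.1098−0.018) = 31.6657
P₀ = Σ Dₜ/(1+r)ᵗ + TV_8/(1+r)^8 = 24.6366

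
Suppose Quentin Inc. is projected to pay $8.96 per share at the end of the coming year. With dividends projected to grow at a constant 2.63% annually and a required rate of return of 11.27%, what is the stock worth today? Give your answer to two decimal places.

$103.70

Gordon growth model: P₀ = D₁/(r − g), with D₁ = 8.96 given directly.
P₀ = 8.9600 / (0.1127 − 0.0263) = 8.9600 / 0.0864 = 103.7037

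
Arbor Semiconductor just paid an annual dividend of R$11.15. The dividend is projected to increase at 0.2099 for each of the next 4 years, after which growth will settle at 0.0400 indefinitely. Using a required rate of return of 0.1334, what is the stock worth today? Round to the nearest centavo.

Two-stage DDM. Project D₁…D_4 at 0.2099, terminal growth 0.04, discount at r = 0.1334.
D_1 = 13.4904
D_2 = 16.3220
D_3 = 19.7480
D_4 = 23.8931
Terminal value at t=4: TV = D_5/(r−g) = 24.8488/(0.1334−0.04) = 266.0475
P₀ = 13.4904/(1+0.1334)^1 + 16.3220/(1+0.1334)^2 + 19.7480/(1+0.1334)^3 + 23.8931/(1+0.1334)^4 + 266.0475/(1+0.1334)^4 = 213.8739

R$213.87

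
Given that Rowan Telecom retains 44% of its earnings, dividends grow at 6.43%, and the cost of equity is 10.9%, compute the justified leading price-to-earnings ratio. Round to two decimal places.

12.53

Payout ratio b = 1 − 0.44 = 0.56.
Justified leading P/E = b/(r−g) = 0.56/(0.109−0.0643) = 12.5280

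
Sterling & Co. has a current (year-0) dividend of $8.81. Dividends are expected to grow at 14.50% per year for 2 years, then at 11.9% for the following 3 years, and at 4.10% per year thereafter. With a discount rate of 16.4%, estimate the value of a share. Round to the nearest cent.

$104.94

Three-stage DDM. Project D₁…D_5; terminal Gordon value at t=5 with g = 0.041; discount at r = 0.164.
D_1 = 10.0875
D_2 = 11.5501
D_3 = 12.9246
D_4 = 14.4626
D_5 = 16.1837
TV_5 = 16.8472/(0.164−0.041) = 136.9691
P₀ = Σ Dₜ/(1+r)ᵗ + TV_5/(1+r)^5 = 104.9382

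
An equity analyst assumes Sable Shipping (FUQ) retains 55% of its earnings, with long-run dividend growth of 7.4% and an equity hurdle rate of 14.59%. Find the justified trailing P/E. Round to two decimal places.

Payout ratio b = 1 − 0.55 = 0.45.
Justified trailing P/E = b(1+g)/(r−g) = 0.45×(1+0.074)/(0.1459−0.074) = 6.7218

6.72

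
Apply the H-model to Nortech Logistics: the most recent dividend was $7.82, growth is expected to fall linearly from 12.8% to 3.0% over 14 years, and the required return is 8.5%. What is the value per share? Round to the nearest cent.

$243.98

H-model: P₀ = D₀[(1+g_L) + H(g_S−g_L)]/(r−g_L), with H = 14/2 = 7.
P₀ = 7.82 × [(1+0.03) + 7×(0.128−0.03)] / (0.085−0.03)
   = 7.82 × 1.7160 / 0.055 = 243.9840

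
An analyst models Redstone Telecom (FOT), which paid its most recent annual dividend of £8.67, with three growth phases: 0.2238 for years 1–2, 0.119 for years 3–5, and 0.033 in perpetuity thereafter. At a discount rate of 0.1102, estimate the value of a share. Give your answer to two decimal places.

Three-stage DDM. Project D₁…D_5; terminal Gordon value at t=5 with g = 0.033; discount at r = 0.1102.
D_1 = 10.6103
D_2 = 12.9849
D_3 = 14.5301
D_4 = 16.2592
D_5 = 18.1941
TV_5 = 18.7945/(0.1102−0.033) = 243.4520
P₀ = Σ Dₜ/(1+r)ᵗ + TV_5/(1+r)^5 = 196.5479

£196.55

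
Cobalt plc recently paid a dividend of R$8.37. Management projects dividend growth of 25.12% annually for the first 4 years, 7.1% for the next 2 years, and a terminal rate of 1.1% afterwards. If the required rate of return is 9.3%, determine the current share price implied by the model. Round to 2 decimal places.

Three-stage DDM. Project D₁…D_6; terminal Gordon value at t=6 with g = 0.011; discount at r = 0.093.
D_1 = 10.4725
D_2 = 13.1032
D_3 = 16.3948
D_4 = 20.5132
D_5 = 21.9696
D_6 = 23.5294
TV_6 = 23.7883/(0.093−0.011) = 290.1006
P₀ = Σ Dₜ/(1+r)ᵗ + TV_6/(1+r)^6 = 245.5112

R$245.51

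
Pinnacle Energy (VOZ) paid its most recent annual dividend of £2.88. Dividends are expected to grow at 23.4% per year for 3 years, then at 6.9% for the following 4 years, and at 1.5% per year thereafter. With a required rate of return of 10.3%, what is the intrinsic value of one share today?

£66.83

Three-stage DDM. Project D₁…D_7; terminal Gordon value at t=7 with g = 0.015; discount at r = 0.103.
D_1 = 3.5539
D_2 = 4.3855
D_3 = 5.4118
D_4 = 5.7852
D_5 = 6.1843
D_6 = 6.6111
D_7 = 7.0672
TV_7 = 7.1732/(0.103−0.015) = 81.5140
P₀ = Σ Dₜ/(1+r)ᵗ + TV_7/(1+r)^7 = 66.8252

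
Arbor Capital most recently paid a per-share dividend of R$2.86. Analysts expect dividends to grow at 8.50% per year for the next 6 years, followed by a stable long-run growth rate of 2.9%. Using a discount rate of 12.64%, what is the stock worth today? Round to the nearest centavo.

R$39.22

Two-stage DDM. Project D₁…D_6 at 0.085, terminal growth 0.029, discount at r = 0.1264.
D_1 = 3.1031
D_2 = 3.3669
D_3 = 3.6530
D_4 = 3.9636
D_5 = 4.3005
D_6 = 4.6660
Terminal value at t=6: TV = D_7/(r−g) = 4.8013/(0.1264−0.029) = 49.2948
P₀ = 3.1031/(1+0.1264)^1 + 3.3669/(1+0.1264)^2 + 3.6530/(1+0.1264)^3 + 3.9636/(1+0.1264)^4 + 4.3005/(1+0.1264)^5 + 4.6660/(1+0.1264)^6 + 49.2948/(1+0.1264)^6 = 39.2178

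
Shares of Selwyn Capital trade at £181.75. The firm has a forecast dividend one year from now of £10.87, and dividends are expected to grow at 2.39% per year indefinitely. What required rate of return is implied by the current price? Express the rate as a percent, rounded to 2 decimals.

Rearranging the constant-growth DDM: r = D₁/P₀ + g.
r = 10.8700 / 181.75 + 0.0239 = 0.05981 + 0.0239 = 0.08371

8.37%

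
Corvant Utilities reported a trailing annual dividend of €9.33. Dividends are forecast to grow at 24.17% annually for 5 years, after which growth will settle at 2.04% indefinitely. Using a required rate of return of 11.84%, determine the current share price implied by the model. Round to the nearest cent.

Two-stage DDM. Project D₁…D_5 at 0.2417, terminal growth 0.0204, discount at r = 0.1184.
D_1 = 11.5851
D_2 = 14.3852
D_3 = 17.8621
D_4 = 22.1793
D_5 = 27.5401
Terminal value at t=5: TV = D_6/(r−g) = 28.1019/(0.1184−0.0204) = 286.7540
P₀ = 11.5851/(1+0.1184)^1 + 14.3852/(1+0.1184)^2 + 17.8621/(1+0.1184)^3 + 22.1793/(1+0.1184)^4 + 27.5401/(1+0.1184)^5 + 286.7540/(1+0.1184)^5 = 228.4221

€228.42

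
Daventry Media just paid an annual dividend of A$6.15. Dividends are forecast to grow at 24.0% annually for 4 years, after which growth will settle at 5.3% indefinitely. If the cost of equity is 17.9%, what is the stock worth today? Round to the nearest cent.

Two-stage DDM. Project D₁…D_4 at 0.24, terminal growth 0.053, discount at r = 0.179.
D_1 = 7.6260
D_2 = 9.4562
D_3 = 11.7257
D_4 = 14.5399
Terminal value at t=4: TV = D_5/(r−g) = 15.3105/(0.179−0.053) = 121.5121
P₀ = 7.6260/(1+0.179)^1 + 9.4562/(1+0.179)^2 + 11.7257/(1+0.179)^3 + 14.5399/(1+0.179)^4 + 121.5121/(1+0.179)^4 = 90.8384

A$90.84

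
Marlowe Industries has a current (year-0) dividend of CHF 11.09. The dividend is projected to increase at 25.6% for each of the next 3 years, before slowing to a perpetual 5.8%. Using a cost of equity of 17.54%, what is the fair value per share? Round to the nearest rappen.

Two-stage DDM. Project D₁…D_3 at 0.256, terminal growth 0.058, discount at r = 0.1754.
D_1 = 13.9290
D_2 = 17.4949
D_3 = 21.9736
Terminal value at t=3: TV = D_4/(r−g) = 23.2480/(0.1754−0.058) = 198.0241
P₀ = 13.9290/(1+0.1754)^1 + 17.4949/(1+0.1754)^2 + 21.9736/(1+0.1754)^3 + 198.0241/(1+0.1754)^3 = 159.9891

CHF 159.99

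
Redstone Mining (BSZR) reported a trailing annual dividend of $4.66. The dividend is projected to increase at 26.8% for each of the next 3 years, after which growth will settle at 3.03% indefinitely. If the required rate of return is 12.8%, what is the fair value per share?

Two-stage DDM. Project D₁…D_3 at 0.268, terminal growth 0.0303, discount at r = 0.128.
D_1 = 5.9089
D_2 = 7.4925
D_3 = 9.5004
Terminal value at t=3: TV = D_4/(r−g) = 9.7883/(0.128−0.0303) = 100.1873
P₀ = 5.9089/(1+0.128)^1 + 7.4925/(1+0.128)^2 + 9.5004/(1+0.128)^3 + 100.1873/(1+0.128)^3 = 87.5511

$87.55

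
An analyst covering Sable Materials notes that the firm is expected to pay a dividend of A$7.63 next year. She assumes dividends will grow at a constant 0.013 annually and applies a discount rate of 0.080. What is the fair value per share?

A$113.88

Gordon growth model: P₀ = D₁/(r − g), with D₁ = 7.63 given directly.
P₀ = 7.6300 / (0.08 − 0.013) = 7.6300 / 0.067 = 113.8806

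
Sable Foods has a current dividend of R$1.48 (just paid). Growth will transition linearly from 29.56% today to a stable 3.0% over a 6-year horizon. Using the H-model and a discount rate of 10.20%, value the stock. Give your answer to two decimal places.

R$37.55

H-model: P₀ = D₀[(1+g_L) + H(g_S−g_L)]/(r−g_L), with H = 6/2 = 3.
P₀ = 1.48 × [(1+0.03) + 3×(0.2956−0.03)] / (0.102−0.03)
   = 1.48 × 1.8268 / 0.072 = 37.5509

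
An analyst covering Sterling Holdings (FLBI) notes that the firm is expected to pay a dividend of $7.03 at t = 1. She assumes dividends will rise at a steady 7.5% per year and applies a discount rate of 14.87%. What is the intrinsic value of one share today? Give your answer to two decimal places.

Gordon growth model: P₀ = D₁/(r − g), with D₁ = 7.03 given directly.
P₀ = 7.0300 / (0.1487 − 0.075) = 7.0300 / 0.0737 = 95.3867

$95.39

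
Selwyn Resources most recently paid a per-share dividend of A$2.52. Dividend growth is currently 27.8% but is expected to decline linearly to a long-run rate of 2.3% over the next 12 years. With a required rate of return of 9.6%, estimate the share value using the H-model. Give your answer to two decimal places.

H-model: P₀ = D₀[(1+g_L) + H(g_S−g_L)]/(r−g_L), with H = 12/2 = 6.
P₀ = 2.52 × [(1+0.023) + 6×(0.278−0.023)] / (0.096−0.023)
   = 2.52 × 2.5530 / 0.073 = 88.1310

A$88.13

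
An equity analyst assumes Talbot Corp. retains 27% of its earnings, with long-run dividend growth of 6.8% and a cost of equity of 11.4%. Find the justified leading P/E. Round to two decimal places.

Payout ratio b = 1 − 0.27 = 0.73.
Justified leading P/E = b/(r−g) = 0.73/(0.114−0.068) = 15.8696

15.87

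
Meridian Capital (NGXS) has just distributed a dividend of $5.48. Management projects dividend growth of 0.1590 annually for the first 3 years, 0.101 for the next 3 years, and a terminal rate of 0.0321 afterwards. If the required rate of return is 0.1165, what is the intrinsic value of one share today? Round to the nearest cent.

Three-stage DDM. Project D₁…D_6; terminal Gordon value at t=6 with g = 0.0321; discount at r = 0.1165.
D_1 = 6.3513
D_2 = 7.3612
D_3 = 8.5316
D_4 = 9.3933
D_5 = 10.3420
D_6 = 11.3866
TV_6 = 11.7521/(0.1165−0.0321) = 139.2426
P₀ = Σ Dₜ/(1+r)ᵗ + TV_6/(1+r)^6 = 107.4895

$107.49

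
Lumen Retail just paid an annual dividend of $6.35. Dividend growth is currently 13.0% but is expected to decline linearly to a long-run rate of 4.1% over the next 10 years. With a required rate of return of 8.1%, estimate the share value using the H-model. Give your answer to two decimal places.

H-model: P₀ = D₀[(1+g_L) + H(g_S−g_L)]/(r−g_L), with H = 10/2 = 5.
P₀ = 6.35 × [(1+0.041) + 5×(0.13−0.041)] / (0.081−0.041)
   = 6.35 × 1.4860 / 0.04 = 235.9025

$235.90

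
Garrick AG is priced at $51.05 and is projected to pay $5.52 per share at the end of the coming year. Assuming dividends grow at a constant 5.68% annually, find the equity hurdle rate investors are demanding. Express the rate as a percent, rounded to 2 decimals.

Rearranging the constant-growth DDM: r = D₁/P₀ + g.
r = 5.5200 / 51.05 + 0.0568 = 0.10813 + 0.0568 = 0.16493

16.49%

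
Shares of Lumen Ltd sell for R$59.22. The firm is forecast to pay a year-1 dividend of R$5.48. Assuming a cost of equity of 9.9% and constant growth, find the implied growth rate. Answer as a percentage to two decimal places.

0.65%

From P₀ = D₁/(r − g), the implied growth is g = r − D₁/P₀.
g = 0.099 − 5.48/59.22 = 0.099 − 0.09254 = 0.00646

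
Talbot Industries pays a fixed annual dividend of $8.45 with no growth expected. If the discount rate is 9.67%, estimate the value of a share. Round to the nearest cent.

Zero-growth DDM (perpetuity): P₀ = D/r = 8.45 / 0.0967 = 87.3837

$87.38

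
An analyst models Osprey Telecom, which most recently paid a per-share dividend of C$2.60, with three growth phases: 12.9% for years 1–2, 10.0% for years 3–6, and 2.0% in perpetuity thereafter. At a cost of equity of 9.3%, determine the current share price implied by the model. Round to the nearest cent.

C$56.50

Three-stage DDM. Project D₁…D_6; terminal Gordon value at t=6 with g = 0.02; discount at r = 0.093.
D_1 = 2.9354
D_2 = 3.3141
D_3 = 3.6455
D_4 = 4.0100
D_5 = 4.4110
D_6 = 4.8521
TV_6 = 4.9492/(0.093−0.02) = 67.7968
P₀ = Σ Dₜ/(1+r)ᵗ + TV_6/(1+r)^6 = 56.4987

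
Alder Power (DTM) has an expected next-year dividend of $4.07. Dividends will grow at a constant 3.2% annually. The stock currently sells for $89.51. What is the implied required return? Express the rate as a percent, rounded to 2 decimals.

7.75%

Rearranging the constant-growth DDM: r = D₁/P₀ + g.
r = 4.0700 / 89.51 + 0.032 = 0.04547 + 0.032 = 0.07747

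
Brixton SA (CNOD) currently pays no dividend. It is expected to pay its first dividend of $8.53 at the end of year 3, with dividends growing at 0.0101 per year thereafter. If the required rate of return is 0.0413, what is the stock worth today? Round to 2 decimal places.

$252.14

Deferred-dividend DDM. At t=2 the remaining stream is a growing perpetuity with first payment D_3 = 8.53.
V_2 = D_3/(r−g) = 8.53/(0.0413−0.0101) = 273.3974
P₀ = V_2/(1+r)^2 = 273.3974/(1+0.0413)^2 = 252.1406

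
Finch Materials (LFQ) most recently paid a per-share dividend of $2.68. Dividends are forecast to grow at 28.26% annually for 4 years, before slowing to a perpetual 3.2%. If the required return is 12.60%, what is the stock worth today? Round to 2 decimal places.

Two-stage DDM. Project D₁…D_4 at 0.2826, terminal growth 0.032, discount at r = 0.126.
D_1 = 3.4374
D_2 = 4.4088
D_3 = 5.6547
D_4 = 7.2527
Terminal value at t=4: TV = D_5/(r−g) = 7.4848/(0.126−0.032) = 79.6254
P₀ = 3.4374/(1+0.126)^1 + 4.4088/(1+0.126)^2 + 5.6547/(1+0.126)^3 + 7.2527/(1+0.126)^4 + 79.6254/(1+0.126)^4 = 64.5361

$64.54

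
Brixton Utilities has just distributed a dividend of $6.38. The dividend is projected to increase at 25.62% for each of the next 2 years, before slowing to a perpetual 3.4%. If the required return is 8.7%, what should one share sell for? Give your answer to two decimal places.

$182.13

Two-stage DDM. Project D₁…D_2 at 0.2562, terminal growth 0.034, discount at r = 0.087.
D_1 = 8.0146
D_2 = 10.0679
Terminal value at t=2: TV = D_3/(r−g) = 10.4102/(0.087−0.034) = 196.4187
P₀ = 8.0146/(1+0.087)^1 + 10.0679/(1+0.087)^2 + 196.4187/(1+0.087)^2 = 182.1294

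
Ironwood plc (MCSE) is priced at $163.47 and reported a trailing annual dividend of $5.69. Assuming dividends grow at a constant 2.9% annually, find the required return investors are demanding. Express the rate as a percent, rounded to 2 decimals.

6.48%

Rearranging the constant-growth DDM: r = D₁/P₀ + g.
D₁ = 5.69 × (1 + 0.029) = 5.8550.
r = 5.8550 / 163.47 + 0.029 = 0.03582 + 0.029 = 0.06482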